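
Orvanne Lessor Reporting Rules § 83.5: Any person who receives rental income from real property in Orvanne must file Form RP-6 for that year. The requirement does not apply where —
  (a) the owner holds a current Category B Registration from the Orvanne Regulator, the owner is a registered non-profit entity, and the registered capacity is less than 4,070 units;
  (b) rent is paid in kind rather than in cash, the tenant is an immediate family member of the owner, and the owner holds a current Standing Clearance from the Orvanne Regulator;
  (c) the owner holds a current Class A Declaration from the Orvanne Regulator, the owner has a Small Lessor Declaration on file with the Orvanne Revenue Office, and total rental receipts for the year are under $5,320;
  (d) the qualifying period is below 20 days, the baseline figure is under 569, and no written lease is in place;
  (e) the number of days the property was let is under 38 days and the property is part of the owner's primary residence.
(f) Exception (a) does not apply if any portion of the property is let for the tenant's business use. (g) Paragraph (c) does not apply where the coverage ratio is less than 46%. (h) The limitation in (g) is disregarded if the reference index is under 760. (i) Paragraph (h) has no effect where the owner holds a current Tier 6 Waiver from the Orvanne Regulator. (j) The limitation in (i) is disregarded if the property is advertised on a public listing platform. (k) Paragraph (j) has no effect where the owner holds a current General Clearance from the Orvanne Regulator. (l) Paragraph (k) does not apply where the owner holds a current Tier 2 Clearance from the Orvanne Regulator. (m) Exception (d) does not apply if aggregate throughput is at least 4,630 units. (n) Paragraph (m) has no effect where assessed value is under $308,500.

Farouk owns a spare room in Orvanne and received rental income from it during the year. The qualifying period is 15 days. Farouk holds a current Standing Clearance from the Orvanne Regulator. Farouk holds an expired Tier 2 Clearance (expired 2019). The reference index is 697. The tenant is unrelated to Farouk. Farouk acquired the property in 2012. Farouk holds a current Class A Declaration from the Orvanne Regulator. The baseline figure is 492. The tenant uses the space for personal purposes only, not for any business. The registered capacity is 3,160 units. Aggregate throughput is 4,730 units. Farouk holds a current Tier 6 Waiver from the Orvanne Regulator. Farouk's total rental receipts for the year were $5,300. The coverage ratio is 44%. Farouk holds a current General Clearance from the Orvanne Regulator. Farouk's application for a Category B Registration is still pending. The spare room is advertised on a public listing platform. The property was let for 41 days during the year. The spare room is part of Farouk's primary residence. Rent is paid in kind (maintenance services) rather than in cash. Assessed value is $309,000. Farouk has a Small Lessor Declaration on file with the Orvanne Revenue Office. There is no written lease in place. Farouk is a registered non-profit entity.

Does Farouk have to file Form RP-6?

Exception (a) fails — no current Category B Registration is held.
Exception (b) requires that the tenant is an immediate family member of the owner; but the tenant is unrelated to the owner, so (b) is unavailable.
Exception (c) is satisfied on its face — a current Class A Declaration is held; a Small Lessor Declaration is on file; total rental receipts for the year are $5,300, under the $5,320 limit. Turning to paragraphs (g)–(l): (g) operates against (c): the coverage ratio is 44%, less than the 46% limit. (h) is triggered (the reference index is 697, under the 760 limit), but yields to (i): (i) operates against (h): a current Tier 6 Waiver is held. (j) would limit (i) — the property is publicly advertised — but (k) sets (j) aside: (k) operates — a current General Clearance is held. (l) is inapplicable (the Tier 2 Clearance is not current), so (k) stands. (c) is therefore removed.
Exception (d)'s conditions are all satisfied: the qualifying period is 15 days, below the 20 days limit; the baseline figure is 492, under the 569 limit; there is no written lease. But applying paragraphs (m)–(n): (m) operates against (d): aggregate throughput is 4,730 units, meeting the 4,630 units threshold. (n) is not triggered (assessed value is $309,000, not under $308,500), so (m) stands. So (d) is unavailable.
Exception (e) requires that the number of days the property was let is under 38 days; but the number of days the property was let is 41 days, not under 38 days, so (e) is unavailable.
Every exception is unavailable, so the rule governs.

Yes — Farouk must file Form RP-6.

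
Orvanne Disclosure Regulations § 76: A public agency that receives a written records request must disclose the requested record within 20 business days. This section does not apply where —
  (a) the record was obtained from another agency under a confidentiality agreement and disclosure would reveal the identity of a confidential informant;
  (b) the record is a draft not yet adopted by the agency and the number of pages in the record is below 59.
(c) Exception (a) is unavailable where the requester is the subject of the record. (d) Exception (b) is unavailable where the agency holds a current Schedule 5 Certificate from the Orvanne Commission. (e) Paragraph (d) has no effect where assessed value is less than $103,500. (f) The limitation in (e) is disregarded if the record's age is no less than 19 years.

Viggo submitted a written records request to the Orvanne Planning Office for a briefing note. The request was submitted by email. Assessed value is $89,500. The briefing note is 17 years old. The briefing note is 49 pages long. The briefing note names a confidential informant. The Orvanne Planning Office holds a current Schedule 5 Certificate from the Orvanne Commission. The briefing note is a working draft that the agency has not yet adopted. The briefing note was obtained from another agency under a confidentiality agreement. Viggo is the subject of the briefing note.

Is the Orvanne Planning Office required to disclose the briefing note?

Exception (a) is satisfied on its face — the briefing note was obtained under a confidentiality agreement; the briefing note names a confidential informant. Turning to paragraph (c): (c) operates — Viggo is the subject of the briefing note. (a) is therefore removed.
Exception (b) is satisfied on its face — the briefing note is an unadopted draft; the number of pages in the record is 49, below the 59 limit. Applying paragraphs (d)–(f): (d) applies (a current Schedule 5 Certificate is held), but is itself disapplied by (e): (e) operates against (d): assessed value is $89,500, less than the $103,500 limit. (f) is not engaged (the record's age is 17 years, short of 19 years), so (e) stands. (b) remains available.

No — exception (b) applies; the Orvanne Planning Office is not required to disclose the briefing note.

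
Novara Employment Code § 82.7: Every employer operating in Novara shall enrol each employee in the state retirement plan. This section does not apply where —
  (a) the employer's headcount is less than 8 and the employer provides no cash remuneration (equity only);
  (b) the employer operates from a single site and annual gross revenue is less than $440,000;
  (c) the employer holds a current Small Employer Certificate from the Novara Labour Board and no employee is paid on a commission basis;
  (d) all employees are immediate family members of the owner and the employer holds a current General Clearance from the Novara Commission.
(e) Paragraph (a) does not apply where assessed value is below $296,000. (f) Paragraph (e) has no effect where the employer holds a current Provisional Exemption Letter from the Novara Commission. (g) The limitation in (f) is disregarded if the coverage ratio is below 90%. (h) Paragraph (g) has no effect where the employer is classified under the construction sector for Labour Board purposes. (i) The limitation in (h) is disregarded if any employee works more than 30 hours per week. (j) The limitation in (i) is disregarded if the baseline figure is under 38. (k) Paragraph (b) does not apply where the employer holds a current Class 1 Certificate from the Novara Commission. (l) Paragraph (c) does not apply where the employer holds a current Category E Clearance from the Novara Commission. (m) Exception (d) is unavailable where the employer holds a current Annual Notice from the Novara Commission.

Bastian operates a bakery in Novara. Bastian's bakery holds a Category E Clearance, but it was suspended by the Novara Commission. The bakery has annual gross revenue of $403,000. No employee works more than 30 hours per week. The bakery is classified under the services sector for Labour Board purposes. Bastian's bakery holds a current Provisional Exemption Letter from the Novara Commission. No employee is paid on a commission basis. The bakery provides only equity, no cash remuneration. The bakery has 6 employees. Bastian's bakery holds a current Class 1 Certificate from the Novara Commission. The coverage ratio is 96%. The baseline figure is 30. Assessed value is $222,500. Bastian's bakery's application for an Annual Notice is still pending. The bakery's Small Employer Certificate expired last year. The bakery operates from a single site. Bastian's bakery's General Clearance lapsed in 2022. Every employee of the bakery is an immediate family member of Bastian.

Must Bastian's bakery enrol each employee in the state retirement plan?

No — exception (a) applies; Bastian's bakery is not required to enrol each employee in the state retirement plan.

Exception (a): the employer's headcount is 6, less than the 8 limit; remuneration is equity-only — every condition holds. As to paragraphs (e)–(j): (e) would limit (a) — assessed value is $222,500, below the $296,000 limit — but (f) sets (e) aside: (f) operates against (e): a current Provisional Exemption Letter is held. (g), which would lift (f), is not engaged — the coverage ratio is 96%, not below 90%. Exception (a) stands.
Exception (b) is satisfied on its face — the employer operates from a single site; annual gross revenue is $403,000, less than the $440,000 limit. But: (k) operates against (b): a current Class 1 Certificate is held. Exception (b) does not apply.
Exception (c) fails — the Small Employer Certificate has expired.
Exception (d) fails — no current General Clearance is held.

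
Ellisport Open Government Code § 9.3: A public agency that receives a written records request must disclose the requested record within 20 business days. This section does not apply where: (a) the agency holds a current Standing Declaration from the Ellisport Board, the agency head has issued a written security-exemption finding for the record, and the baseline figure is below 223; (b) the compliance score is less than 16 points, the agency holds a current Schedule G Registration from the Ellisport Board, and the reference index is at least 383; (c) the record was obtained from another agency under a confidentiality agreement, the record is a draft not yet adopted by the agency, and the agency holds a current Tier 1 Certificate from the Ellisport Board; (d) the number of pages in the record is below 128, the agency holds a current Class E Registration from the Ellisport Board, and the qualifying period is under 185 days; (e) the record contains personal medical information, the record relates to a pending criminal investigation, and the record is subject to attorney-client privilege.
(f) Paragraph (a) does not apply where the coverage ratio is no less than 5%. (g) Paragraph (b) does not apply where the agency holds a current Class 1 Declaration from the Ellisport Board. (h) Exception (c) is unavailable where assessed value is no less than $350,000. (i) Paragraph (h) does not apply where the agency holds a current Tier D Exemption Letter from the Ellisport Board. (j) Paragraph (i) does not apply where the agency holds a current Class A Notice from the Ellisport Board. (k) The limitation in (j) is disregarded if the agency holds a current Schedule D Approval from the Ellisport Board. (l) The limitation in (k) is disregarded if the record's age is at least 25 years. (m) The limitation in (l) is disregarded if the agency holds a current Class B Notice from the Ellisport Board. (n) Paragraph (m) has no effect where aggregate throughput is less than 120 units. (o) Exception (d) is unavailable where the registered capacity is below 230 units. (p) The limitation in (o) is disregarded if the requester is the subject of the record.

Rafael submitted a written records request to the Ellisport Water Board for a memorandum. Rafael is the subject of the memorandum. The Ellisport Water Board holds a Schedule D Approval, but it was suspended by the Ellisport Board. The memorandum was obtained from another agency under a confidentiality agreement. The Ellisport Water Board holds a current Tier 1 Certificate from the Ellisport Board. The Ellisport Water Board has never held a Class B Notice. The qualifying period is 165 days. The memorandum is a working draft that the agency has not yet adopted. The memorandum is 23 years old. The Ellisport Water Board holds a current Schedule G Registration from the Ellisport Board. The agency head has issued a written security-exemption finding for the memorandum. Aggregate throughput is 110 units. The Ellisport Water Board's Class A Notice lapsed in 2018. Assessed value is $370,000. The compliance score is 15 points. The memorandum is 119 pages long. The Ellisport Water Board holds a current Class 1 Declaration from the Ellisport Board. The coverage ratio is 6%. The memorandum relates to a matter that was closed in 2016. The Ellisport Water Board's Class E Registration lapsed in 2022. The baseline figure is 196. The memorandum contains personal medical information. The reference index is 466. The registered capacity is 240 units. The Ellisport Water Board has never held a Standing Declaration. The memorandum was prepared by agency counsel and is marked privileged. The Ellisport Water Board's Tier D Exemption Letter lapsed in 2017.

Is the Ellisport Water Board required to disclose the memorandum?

Exception (a) requires that the agency holds a current Standing Declaration from the Ellisport Board; but the Standing Declaration is not current, so (a) is unavailable.
Exception (b) is satisfied on its face — the compliance score is 15 points, less than the 16 points limit; a current Schedule G Registration is held; the reference index is 466, meeting the 383 threshold. However, paragraph (g) must be considered: (g) operates against (b): a current Class 1 Declaration is held. So (b) is unavailable.
All of (c)'s requirements are met (the memorandum was obtained under a confidentiality agreement; the memorandum is an unadopted draft; a current Tier 1 Certificate is held). Turning to paragraphs (h)–(n): (h) operates against (c): assessed value is $370,000, meeting the $350,000 threshold. (i), which would lift (h), does not operate here — there is no Tier D Exemption Letter in force. Exception (c) does not apply.
Exception (d) requires that the agency holds a current Class E Registration from the Ellisport Board; but there is no Class E Registration in force, so (d) is unavailable.
Exception (e) fails — the memorandum relates to a closed matter.
Every exception is unavailable, so the rule governs.

Yes — the Ellisport Water Board must disclose the memorandum.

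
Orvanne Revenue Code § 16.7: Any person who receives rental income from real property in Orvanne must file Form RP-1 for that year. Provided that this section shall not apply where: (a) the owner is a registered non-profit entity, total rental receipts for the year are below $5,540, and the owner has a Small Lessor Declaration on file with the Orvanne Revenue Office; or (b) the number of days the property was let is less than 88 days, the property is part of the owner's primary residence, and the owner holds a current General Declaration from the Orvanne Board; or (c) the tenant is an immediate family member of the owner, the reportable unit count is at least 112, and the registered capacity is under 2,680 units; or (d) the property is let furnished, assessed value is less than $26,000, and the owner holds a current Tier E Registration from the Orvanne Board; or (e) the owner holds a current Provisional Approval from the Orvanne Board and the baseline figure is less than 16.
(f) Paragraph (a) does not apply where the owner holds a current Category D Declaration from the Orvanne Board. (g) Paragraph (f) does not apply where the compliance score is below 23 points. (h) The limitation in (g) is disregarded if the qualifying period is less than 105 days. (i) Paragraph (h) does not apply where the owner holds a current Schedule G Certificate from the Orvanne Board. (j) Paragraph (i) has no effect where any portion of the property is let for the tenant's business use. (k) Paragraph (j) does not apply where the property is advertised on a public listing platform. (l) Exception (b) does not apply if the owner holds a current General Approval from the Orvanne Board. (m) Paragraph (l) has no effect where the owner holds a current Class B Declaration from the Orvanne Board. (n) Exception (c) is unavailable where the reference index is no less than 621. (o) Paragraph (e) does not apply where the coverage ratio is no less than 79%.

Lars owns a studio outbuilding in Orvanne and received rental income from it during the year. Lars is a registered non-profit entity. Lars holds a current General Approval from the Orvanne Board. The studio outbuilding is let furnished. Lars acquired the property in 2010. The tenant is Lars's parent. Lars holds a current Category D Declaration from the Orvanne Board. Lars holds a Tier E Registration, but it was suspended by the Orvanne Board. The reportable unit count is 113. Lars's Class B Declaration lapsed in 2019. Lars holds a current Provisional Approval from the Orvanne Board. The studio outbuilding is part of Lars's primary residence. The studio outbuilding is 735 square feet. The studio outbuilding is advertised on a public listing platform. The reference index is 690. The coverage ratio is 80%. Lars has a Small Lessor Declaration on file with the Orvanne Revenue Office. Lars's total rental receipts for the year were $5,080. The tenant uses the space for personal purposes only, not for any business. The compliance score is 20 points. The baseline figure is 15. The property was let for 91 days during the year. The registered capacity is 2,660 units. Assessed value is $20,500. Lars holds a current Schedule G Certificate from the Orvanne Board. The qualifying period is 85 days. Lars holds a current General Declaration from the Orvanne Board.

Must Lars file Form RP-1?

Exception (a) is satisfied on its face — Lars is a registered non-profit; total rental receipts for the year are $5,080, below the $5,540 limit; a Small Lessor Declaration is on file. Under paragraphs (f)–(k): (f) is triggered (a current Category D Declaration is held), but yields to (g): (g) is engaged — the compliance score is 20 points, below the 23 points limit. (h) would limit (g) — the qualifying period is 85 days, less than the 105 days limit — but (i) sets (h) aside: (i) operates against (h): a current Schedule G Certificate is held. (j), which would lift (i), is not triggered — the space is used for personal purposes only. (a) remains available.
Exception (b) requires that the number of days the property was let is less than 88 days; but the number of days the property was let is 91 days, not less than 88 days, so (b) is unavailable.
Exception (c)'s conditions are all satisfied: the tenant is an immediate family member; the reportable unit count is 113, meeting the 112 threshold; the registered capacity is 2,660 units, under the 2,680 units limit. But: (n) operates against (c): the reference index is 690, meeting the 621 threshold. Exception (c) does not apply.
Exception (d) requires that the owner holds a current Tier E Registration from the Orvanne Board; but the Tier E Registration is not current, so (d) is unavailable.
Exception (e)'s conditions are all satisfied: a current Provisional Approval is held; the baseline figure is 15, less than the 16 limit. But applying paragraph (o): (o) operates against (e): the coverage ratio is 80%, meeting the 79% threshold. So (e) is unavailable.

No — exception (a) applies; Lars is not required to file Form RP-1.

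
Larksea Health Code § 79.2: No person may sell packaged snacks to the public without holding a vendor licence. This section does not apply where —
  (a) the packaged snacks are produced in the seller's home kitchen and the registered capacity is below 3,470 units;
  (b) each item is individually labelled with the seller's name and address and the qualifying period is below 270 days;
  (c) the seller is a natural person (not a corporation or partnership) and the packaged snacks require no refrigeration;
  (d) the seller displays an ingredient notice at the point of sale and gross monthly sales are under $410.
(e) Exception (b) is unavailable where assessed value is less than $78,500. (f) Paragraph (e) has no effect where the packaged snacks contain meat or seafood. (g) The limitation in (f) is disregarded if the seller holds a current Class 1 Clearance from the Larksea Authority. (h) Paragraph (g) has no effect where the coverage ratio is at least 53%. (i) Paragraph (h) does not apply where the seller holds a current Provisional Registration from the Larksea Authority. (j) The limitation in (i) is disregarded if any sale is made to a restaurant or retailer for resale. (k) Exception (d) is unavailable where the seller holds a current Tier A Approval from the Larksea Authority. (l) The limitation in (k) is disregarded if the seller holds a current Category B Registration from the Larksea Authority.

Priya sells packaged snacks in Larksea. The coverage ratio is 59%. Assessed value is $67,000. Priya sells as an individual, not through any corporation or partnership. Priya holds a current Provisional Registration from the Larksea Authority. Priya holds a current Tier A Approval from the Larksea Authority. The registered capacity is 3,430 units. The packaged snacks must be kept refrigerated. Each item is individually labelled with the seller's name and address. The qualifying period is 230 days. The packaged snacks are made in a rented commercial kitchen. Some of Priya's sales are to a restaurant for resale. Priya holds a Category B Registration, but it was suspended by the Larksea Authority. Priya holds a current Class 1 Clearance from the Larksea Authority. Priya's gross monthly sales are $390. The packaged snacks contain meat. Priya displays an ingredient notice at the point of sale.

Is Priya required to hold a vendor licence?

No — exception (b) applies; Priya is not required to hold a vendor licence.

Exception (a) requires that the packaged snacks are produced in the seller's home kitchen; but the packaged snacks are made in a commercial kitchen, not a home kitchen, so (a) is unavailable.
Exception (b) is satisfied on its face — items are individually labelled; the qualifying period is 230 days, below the 270 days limit. Applying paragraphs (e)–(j): (e) would limit (b) — assessed value is $67,000, less than the $78,500 limit — but (f) sets (e) aside: (f) is engaged — the packaged snacks contain meat. (g) would limit (f) — a current Class 1 Clearance is held — but (h) sets (g) aside: (h) operates against (g): the coverage ratio is 59%, meeting the 53% threshold. (i) is engaged (a current Provisional Registration is held), but is set aside by (j): (j) operates against (i): some sales are to a restaurant for resale. So (b) applies.
Exception (c) fails — the packaged snacks require refrigeration.
All of (d)'s requirements are met (an ingredient notice is displayed; gross monthly sales are $390, under the $410 limit). Turning to paragraphs (k)–(l): (k) operates against (d): a current Tier A Approval is held. (l), which would lift (k), is inapplicable — there is no Category B Registration in force. So (d) is unavailable.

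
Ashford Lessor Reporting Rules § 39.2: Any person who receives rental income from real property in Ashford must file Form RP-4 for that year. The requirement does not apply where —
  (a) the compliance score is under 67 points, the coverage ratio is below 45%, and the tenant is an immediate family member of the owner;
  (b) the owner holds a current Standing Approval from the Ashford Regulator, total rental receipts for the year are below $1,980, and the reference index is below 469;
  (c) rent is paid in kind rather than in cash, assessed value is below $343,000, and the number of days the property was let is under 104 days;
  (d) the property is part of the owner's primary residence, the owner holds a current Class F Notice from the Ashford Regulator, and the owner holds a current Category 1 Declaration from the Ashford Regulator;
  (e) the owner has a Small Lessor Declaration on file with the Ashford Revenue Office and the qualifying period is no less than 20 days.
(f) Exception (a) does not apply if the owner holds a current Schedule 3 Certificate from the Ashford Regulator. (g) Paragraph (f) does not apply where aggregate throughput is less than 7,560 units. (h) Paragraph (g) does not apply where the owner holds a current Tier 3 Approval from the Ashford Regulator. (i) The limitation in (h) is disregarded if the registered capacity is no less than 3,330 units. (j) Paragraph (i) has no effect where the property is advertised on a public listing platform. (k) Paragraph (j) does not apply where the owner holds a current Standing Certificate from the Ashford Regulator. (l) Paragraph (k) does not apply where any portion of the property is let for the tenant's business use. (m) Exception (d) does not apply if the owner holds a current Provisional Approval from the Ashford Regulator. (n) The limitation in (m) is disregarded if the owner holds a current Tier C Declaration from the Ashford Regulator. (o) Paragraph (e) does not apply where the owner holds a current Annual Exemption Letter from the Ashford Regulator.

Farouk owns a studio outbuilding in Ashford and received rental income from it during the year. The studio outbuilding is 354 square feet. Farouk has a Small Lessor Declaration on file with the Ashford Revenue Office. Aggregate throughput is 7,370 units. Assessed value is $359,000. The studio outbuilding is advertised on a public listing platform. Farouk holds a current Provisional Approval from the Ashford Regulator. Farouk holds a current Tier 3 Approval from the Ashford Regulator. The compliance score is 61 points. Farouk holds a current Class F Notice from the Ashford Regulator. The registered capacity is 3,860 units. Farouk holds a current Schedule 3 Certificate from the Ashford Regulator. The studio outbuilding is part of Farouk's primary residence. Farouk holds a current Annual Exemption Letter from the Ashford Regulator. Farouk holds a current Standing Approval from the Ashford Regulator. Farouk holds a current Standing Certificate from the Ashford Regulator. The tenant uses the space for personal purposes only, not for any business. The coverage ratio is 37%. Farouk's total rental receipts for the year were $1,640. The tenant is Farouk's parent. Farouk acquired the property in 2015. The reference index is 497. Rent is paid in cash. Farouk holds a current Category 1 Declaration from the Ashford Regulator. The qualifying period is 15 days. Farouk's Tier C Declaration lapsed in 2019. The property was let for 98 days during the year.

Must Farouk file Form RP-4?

All of (a)'s requirements are met (the compliance score is 61 points, under the 67 points limit; the coverage ratio is 37%, below the 45% limit; the tenant is an immediate family member). Under paragraphs (f)–(l): (f) would limit (a) — a current Schedule 3 Certificate is held — but (g) sets (f) aside: (g) operates against (f): aggregate throughput is 7,370 units, less than the 7,560 units limit. (h) would limit (g) — a current Tier 3 Approval is held — but (i) sets (h) aside: (i) operates against (h): the registered capacity is 3,860 units, meeting the 3,330 units threshold. (j) would limit (i) — the property is publicly advertised — but (k) sets (j) aside: (k) is triggered — a current Standing Certificate is held. (l), which would lift (k), is not engaged — the space is used for personal purposes only. So (a) applies.
Exception (b) fails — the reference index is 497, not below 469.
Exception (c) does not apply: rent is paid in cash.
All of (d)'s requirements are met (the studio outbuilding is part of the primary residence; a current Class F Notice is held; a current Category 1 Declaration is held). However, paragraphs (m)–(n) must be considered: (m) is triggered — a current Provisional Approval is held. (n) is inapplicable (there is no Tier C Declaration in force), so (m) stands. Exception (d) does not apply.
Exception (e) requires that the qualifying period is no less than 20 days; but the qualifying period is 15 days, short of 20 days, so (e) is unavailable.

No — exception (a) applies; Farouk is not required to file Form RP-4.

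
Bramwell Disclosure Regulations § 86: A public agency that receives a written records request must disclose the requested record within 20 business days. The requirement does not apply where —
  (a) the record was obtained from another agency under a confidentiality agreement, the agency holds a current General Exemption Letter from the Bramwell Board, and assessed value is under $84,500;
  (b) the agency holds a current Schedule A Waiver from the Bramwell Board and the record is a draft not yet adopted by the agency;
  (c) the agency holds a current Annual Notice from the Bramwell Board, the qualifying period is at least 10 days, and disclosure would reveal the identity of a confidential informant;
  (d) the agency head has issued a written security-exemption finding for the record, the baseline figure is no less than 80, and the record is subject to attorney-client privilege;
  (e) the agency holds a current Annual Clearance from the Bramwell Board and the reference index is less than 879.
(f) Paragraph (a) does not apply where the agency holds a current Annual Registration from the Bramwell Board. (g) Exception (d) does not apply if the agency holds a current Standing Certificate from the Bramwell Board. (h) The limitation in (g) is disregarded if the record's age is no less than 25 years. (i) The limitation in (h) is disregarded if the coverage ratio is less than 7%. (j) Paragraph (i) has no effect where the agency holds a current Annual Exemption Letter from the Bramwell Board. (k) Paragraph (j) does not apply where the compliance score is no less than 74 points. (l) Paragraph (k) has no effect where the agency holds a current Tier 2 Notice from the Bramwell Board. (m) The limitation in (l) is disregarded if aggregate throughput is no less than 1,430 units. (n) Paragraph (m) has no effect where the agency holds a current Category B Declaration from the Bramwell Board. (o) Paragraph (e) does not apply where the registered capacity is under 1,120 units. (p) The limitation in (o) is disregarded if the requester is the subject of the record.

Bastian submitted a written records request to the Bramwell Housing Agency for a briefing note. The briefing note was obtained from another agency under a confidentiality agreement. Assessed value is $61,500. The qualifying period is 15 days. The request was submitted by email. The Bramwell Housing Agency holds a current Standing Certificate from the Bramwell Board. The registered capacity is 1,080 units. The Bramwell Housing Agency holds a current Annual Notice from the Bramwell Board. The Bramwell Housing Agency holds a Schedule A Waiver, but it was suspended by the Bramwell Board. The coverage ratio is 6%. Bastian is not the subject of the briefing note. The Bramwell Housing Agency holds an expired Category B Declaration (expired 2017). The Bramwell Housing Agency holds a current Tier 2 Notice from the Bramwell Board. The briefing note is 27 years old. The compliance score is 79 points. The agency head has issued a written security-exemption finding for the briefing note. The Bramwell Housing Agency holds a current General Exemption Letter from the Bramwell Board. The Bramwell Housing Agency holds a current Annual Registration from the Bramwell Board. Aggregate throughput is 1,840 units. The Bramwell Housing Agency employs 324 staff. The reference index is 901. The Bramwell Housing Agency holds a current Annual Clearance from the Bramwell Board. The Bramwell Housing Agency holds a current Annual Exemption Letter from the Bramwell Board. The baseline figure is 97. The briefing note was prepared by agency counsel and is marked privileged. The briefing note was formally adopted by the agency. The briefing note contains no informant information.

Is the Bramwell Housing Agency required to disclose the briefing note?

Yes — the Bramwell Housing Agency must disclose the briefing note.

Exception (a): the briefing note was obtained under a confidentiality agreement; a current General Exemption Letter is held; assessed value is $61,500, under the $84,500 limit — every condition holds. But: (f) is triggered — a current Annual Registration is held. So (a) is unavailable.
Exception (b) requires that the agency holds a current Schedule A Waiver from the Bramwell Board; but there is no Schedule A Waiver in force, so (b) is unavailable.
Exception (c) requires that disclosure would reveal the identity of a confidential informant; but the briefing note contains no informant information, so (c) is unavailable.
Exception (d)'s conditions are all satisfied: a written security-exemption finding has been issued; the baseline figure is 97, meeting the 80 threshold; the briefing note is privileged. However, paragraphs (g)–(n) must be considered: (g) operates against (d): a current Standing Certificate is held. (h) is triggered (the record's age is 27 years, meeting the 25 years threshold), but yields to (i): (i) operates against (h): the coverage ratio is 6%, less than the 7% limit. (j) would limit (i) — a current Annual Exemption Letter is held — but (k) sets (j) aside: (k) operates against (j): the compliance score is 79 points, meeting the 74 points threshold. (l) applies (a current Tier 2 Notice is held), but is itself disapplied by (m): (m) operates against (l): aggregate throughput is 1,840 units, meeting the 1,430 units threshold. (n), which would lift (m), is not engaged — there is no Category B Declaration in force. So (d) is unavailable.
Exception (e) fails — the reference index is 901, not less than 879.
No exception is made out. the Bramwell Housing Agency falls within the general rule.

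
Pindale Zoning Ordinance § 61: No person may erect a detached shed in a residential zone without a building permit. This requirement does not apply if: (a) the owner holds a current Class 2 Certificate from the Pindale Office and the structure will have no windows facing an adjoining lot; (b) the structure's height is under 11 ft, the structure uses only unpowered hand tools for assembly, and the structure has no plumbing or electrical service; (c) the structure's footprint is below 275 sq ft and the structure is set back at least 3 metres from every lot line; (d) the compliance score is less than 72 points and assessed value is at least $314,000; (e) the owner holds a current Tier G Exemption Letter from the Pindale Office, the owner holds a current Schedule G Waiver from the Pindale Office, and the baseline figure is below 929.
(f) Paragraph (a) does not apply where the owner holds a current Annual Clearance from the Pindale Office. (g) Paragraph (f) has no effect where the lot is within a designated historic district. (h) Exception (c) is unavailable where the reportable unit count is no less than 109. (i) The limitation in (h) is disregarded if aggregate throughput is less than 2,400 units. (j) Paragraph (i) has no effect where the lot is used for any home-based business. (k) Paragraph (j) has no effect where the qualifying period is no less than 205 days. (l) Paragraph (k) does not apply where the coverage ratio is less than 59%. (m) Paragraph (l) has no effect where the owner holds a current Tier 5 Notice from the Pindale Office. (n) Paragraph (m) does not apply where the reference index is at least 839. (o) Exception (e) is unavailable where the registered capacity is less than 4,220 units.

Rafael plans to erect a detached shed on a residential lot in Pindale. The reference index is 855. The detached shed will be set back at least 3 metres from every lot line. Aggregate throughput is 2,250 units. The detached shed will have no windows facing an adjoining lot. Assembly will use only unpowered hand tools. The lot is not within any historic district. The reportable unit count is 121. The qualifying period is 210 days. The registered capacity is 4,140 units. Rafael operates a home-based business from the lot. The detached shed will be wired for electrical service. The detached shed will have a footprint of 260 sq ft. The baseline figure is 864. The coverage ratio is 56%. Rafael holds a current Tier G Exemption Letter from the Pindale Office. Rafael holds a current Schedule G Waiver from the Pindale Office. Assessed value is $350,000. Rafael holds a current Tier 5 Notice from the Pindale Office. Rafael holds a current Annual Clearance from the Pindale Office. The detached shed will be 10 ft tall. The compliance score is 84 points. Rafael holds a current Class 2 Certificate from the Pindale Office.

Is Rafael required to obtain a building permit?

Yes — Rafael must obtain a building permit.

All of (a)'s requirements are met (a current Class 2 Certificate is held; no windows face an adjoining lot). Turning to paragraphs (f)–(g): (f) operates against (a): a current Annual Clearance is held. (g) is not triggered (the lot is not in a historic district), so (f) stands. So (a) is unavailable.
Exception (b) fails — electrical service is planned.
Exception (c): the structure's footprint is 260 sq ft, below the 275 sq ft limit; the setback is at least 3 m on every side — every condition holds. However, paragraphs (h)–(n) must be considered: (h) applies — the reportable unit count is 121, meeting the 109 threshold. (i) is triggered (aggregate throughput is 2,250 units, less than the 2,400 units limit), but is set aside by (j): (j) operates — a home-based business operates on the lot. (k) is engaged (the qualifying period is 210 days, meeting the 205 days threshold), but is set aside by (l): (l) operates against (k): the coverage ratio is 56%, less than the 59% limit. (m) operates (a current Tier 5 Notice is held), but is set aside by (n): (n) is engaged — the reference index is 855, meeting the 839 threshold. (c) is therefore removed.
Exception (d) does not apply: the compliance score is 84 points, not less than 72 points.
Exception (e) is satisfied on its face — a current Tier G Exemption Letter is held; a current Schedule G Waiver is held; the baseline figure is 864, below the 929 limit. However, paragraph (o) must be considered: (o) operates against (e): the registered capacity is 4,140 units, less than the 4,220 units limit. (e) is therefore removed.
No exception applies. The general rule governs.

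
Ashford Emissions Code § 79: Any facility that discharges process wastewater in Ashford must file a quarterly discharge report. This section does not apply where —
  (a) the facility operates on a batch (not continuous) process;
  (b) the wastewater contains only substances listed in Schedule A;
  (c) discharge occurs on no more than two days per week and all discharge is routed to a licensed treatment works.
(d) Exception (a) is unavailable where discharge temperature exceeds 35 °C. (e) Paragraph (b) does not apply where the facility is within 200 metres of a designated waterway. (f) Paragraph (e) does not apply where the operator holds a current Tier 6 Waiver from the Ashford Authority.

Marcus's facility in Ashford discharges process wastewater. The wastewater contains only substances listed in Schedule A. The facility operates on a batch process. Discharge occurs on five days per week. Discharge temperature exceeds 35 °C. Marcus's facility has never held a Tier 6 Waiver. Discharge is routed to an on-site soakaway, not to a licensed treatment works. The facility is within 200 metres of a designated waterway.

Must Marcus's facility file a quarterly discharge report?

Exception (a) is satisfied on its face — the facility operates on a batch process. But applying paragraph (d): (d) operates against (a): discharge temperature exceeds 35 °C. So (a) is unavailable.
Exception (b) is satisfied on its face — the wastewater is Schedule-A-only. But: (e) operates — the facility is within 200 m of a designated waterway. (f), which would lift (e), is not triggered — no current Tier 6 Waiver is held. So (b) is unavailable.
Exception (c) requires that discharge occurs on no more than two days per week; but discharge occurs on five days per week, so (c) is unavailable.
No exception is made out. Marcus's facility falls within the general rule.

Yes — Marcus's facility must file a quarterly discharge report.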